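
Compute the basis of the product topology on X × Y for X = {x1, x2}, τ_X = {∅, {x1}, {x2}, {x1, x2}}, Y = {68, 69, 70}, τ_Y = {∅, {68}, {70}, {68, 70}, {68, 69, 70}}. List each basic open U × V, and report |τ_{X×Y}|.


Basis B = {∅ × ∅, {x1} × {68}, {x1} × {70}, {x2} × {68}, {x2} × {70}, {x1} × {68, 70}, {x1, x2} × {68}, {x1, x2} × {70}, {x2} × {68, 70}, {x1} × {68, 69, 70}, {x2} × {68, 69, 70}, {x1, x2} × {68, 70}, {x1, x2} × {68, 69, 70}}; |τ_{X×Y}| = 25.

Enumerate products U × V with U ∈ τ_X, V ∈ τ_Y (deduplicated):
  ∅ × ∅ = {} (∅)
  {x1} × {68} = {(x1,68)}
  {x1} × {70} = {(x1,70)}
  {x2} × {68} = {(x2,68)}
  {x2} × {70} = {(x2,70)}
  {x1} × {68, 70} = {(x1,68), (x1,70)}
  {x1, x2} × {68} = {(x1,68), (x2,68)}
  {x1, x2} × {70} = {(x1,70), (x2,70)}
  {x2} × {68, 70} = {(x2,68), (x2,70)}
  {x1} × {68, 69, 70} = {(x1,68), (x1,69), (x1,70)}
  {x2} × {68, 69, 70} = {(x2,68), (x2,69), (x2,70)}
  {x1, x2} × {68, 70} = {(x1,68), (x1,70), (x2,68), (x2,70)}
  {x1, x2} × {68, 69, 70} = {(x1,68), (x1,69), (x1,70), (x2,68), (x2,69), (x2,70)}
These 13 distinct sets form the basis B.
Close under arbitrary unions to get τ_{X×Y}; counting gives |τ_{X×Y}| = 25.


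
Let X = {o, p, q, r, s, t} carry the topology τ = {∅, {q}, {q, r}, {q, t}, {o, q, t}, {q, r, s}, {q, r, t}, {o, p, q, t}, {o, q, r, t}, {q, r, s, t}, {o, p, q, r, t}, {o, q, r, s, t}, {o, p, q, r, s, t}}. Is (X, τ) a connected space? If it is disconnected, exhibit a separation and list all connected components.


(X, τ) is connected.

Find clopen sets (U ∈ τ with X ∖ U ∈ τ):
  U = ∅, X ∖ U = {o, p, q, r, s, t} — both open, so U is clopen.
  U = {o, p, q, r, s, t}, X ∖ U = ∅ — both open, so U is clopen.
Only trivial clopens (∅ and X) exist, so (X, τ) is connected.
Compute connected components by grouping points that agree on all clopens:
  component: {o, p, q, r, s, t}


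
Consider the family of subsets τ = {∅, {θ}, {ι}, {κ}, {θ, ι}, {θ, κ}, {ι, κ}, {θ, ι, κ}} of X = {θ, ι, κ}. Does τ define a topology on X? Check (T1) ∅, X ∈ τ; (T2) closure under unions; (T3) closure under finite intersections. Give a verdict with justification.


τ IS a topology on X.

Axiom (T1): ∅ ∈ τ? Yes; X ∈ τ? Yes.
Axiom (T2/T3): check pairwise unions and intersections of members of τ.
All pairwise intersections and unions checked — each lies in τ. Therefore τ satisfies (T1), (T2), (T3): it IS a topology on X.


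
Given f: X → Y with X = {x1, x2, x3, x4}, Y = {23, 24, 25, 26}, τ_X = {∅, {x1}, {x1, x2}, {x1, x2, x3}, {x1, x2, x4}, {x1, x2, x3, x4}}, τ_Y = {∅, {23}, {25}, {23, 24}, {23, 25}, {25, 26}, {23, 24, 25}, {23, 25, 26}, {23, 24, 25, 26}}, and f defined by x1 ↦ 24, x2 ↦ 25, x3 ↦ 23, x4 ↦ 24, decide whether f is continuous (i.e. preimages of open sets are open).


f is NOT continuous.

Compute f^{-1}(U) for each U ∈ τ_Y:
  U = ∅: f^{-1}(U) = ∅ ∈ τ_X ✓.
  U = {23}: f^{-1}(U) = {x3} ∉ τ_X ✗.
  U = {25}: f^{-1}(U) = {x2} ∉ τ_X ✗.
  U = {23, 24}: f^{-1}(U) = {x1, x3, x4} ∉ τ_X ✗.
  U = {23, 25}: f^{-1}(U) = {x2, x3} ∉ τ_X ✗.
  U = {25, 26}: f^{-1}(U) = {x2} ∉ τ_X ✗.
  U = {23, 24, 25}: f^{-1}(U) = {x1, x2, x3, x4} ∈ τ_X ✓.
  U = {23, 25, 26}: f^{-1}(U) = {x2, x3} ∉ τ_X ✗.
  U = {23, 24, 25, 26}: f^{-1}(U) = {x1, x2, x3, x4} ∈ τ_X ✓.
Found U = {23} with f^{-1}(U) = {x3} not in τ_X. Therefore f is NOT continuous.


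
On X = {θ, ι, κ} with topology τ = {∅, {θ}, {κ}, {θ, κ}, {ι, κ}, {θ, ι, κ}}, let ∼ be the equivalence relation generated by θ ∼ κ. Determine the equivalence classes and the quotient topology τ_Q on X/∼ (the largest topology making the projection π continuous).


X/∼ = {[θ=κ], [ι]}; |τ_Q| = 3.

Equivalence classes: [θ=κ], [ι].
Quotient map π: X → X/∼ sends θ ↦ [θ=κ], ι ↦ [ι], κ ↦ [θ=κ].
For each subset V ⊆ X/∼, compute π^{-1}(V) ⊆ X and check whether π^{-1}(V) ∈ τ. V is open in τ_Q iff π^{-1}(V) ∈ τ.
  V = {}: π^{-1}(V) = ∅ ∈ τ ✓.
  V = {[θ=κ]}: π^{-1}(V) = {θ, κ} ∈ τ ✓.
  V = {[ι]}: π^{-1}(V) = {ι} ∉ τ ✗.
  V = {[θ=κ], [ι]}: π^{-1}(V) = {θ, ι, κ} ∈ τ ✓.
Open sets in the quotient: τ_Q = {{}, {[θ=κ]}, {[θ=κ], [ι]}} (3 elements).


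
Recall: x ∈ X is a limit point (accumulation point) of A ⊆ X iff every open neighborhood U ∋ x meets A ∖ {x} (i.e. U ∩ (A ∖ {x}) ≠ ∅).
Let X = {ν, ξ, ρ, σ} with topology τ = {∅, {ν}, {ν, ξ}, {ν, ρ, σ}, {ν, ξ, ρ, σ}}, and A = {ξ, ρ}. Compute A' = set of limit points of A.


A' = {σ}

For each x ∈ X, list the open sets U ∈ τ with x ∈ U, then check whether U ∩ (A ∖ {x}) ≠ ∅ for every such U.
  x = ν: open {ν} ∋ x has {ν} ∩ (A ∖ {ν}) = ∅, so x is NOT a limit point.
  x = ξ: open {ν, ξ} ∋ x has {ν, ξ} ∩ (A ∖ {ξ}) = ∅, so x is NOT a limit point.
  x = ρ: open {ν, ρ, σ} ∋ x has {ν, ρ, σ} ∩ (A ∖ {ρ}) = ∅, so x is NOT a limit point.
  x = σ: opens ∋ x are {ν, ρ, σ}, {ν, ξ, ρ, σ}; each meets A ∖ {σ}, so x IS a limit point.
Collecting: A' = {σ}.


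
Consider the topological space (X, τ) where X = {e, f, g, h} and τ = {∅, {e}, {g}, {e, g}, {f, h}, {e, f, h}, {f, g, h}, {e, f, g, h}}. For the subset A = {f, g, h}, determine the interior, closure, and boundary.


int(A) = {f, g, h}, cl(A) = {f, g, h}, ∂A = ∅.

Closed sets in (X, τ) are complements of opens:
  closed(X, τ) = {∅, {e}, {g}, {e, g}, {f, h}, {e, f, h}, {f, g, h}, {e, f, g, h}}.
int(A) = ⋃ {U ∈ τ : U ⊆ A}. Opens contained in A: ∅, {g}, {f, h}, {f, g, h}.
Taking the union of these: int(A) = {f, g, h}.
cl(A) = ⋂ {C closed : A ⊆ C}. Closed sets containing A: {f, g, h}, {e, f, g, h}.
Intersecting these: cl(A) = {f, g, h}.
∂A = cl(A) ∖ int(A) = {f, g, h} ∖ {f, g, h} = ∅.


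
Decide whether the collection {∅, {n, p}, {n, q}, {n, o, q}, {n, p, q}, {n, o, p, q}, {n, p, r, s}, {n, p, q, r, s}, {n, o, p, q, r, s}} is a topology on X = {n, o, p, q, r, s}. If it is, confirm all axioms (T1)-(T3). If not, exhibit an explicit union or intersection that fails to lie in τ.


τ is NOT a topology on X.

Axiom (T1): ∅ ∈ τ? Yes; X ∈ τ? Yes.
Axiom (T2/T3): check pairwise unions and intersections of members of τ.
Counterexample for (T3): {n, p} ∩ {n, q} = {n} ∉ τ. Therefore τ is NOT a topology.


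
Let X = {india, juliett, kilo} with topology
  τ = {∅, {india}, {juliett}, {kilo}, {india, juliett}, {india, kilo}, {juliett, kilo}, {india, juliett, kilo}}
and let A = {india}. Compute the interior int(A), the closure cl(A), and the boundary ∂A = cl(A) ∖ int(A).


int(A) = {india}, cl(A) = {india}, ∂A = ∅.

Closed sets in (X, τ) are complements of opens:
  closed(X, τ) = {∅, {india}, {juliett}, {kilo}, {india, juliett}, {india, kilo}, {juliett, kilo}, {india, juliett, kilo}}.
int(A) = ⋃ {U ∈ τ : U ⊆ A}. Opens contained in A: ∅, {india}.
Taking the union of these: int(A) = {india}.
cl(A) = ⋂ {C closed : A ⊆ C}. Closed sets containing A: {india}, {india, juliett}, {india, kilo}, {india, juliett, kilo}.
Intersecting these: cl(A) = {india}.
∂A = cl(A) ∖ int(A) = {india} ∖ {india} = ∅.


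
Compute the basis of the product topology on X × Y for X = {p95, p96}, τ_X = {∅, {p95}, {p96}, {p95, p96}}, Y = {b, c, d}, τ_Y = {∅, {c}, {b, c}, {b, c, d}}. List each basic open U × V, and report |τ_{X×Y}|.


Basis B = {∅ × ∅, {p95} × {c}, {p96} × {c}, {p95} × {b, c}, {p95, p96} × {c}, {p96} × {b, c}, {p95} × {b, c, d}, {p96} × {b, c, d}, {p95, p96} × {b, c}, {p95, p96} × {b, c, d}}; |τ_{X×Y}| = 16.

Enumerate products U × V with U ∈ τ_X, V ∈ τ_Y (deduplicated):
  ∅ × ∅ = {} (∅)
  {p95} × {c} = {(p95,c)}
  {p96} × {c} = {(p96,c)}
  {p95} × {b, c} = {(p95,b), (p95,c)}
  {p95, p96} × {c} = {(p95,c), (p96,c)}
  {p96} × {b, c} = {(p96,b), (p96,c)}
  {p95} × {b, c, d} = {(p95,b), (p95,c), (p95,d)}
  {p96} × {b, c, d} = {(p96,b), (p96,c), (p96,d)}
  {p95, p96} × {b, c} = {(p95,b), (p95,c), (p96,b), (p96,c)}
  {p95, p96} × {b, c, d} = {(p95,b), (p95,c), (p95,d), (p96,b), (p96,c), (p96,d)}
These 10 distinct sets form the basis B.
Close under arbitrary unions to get τ_{X×Y}; counting gives |τ_{X×Y}| = 16.


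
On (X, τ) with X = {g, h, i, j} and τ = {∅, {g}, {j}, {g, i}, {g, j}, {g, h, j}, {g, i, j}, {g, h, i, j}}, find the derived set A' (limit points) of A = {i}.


A' = ∅

For each x ∈ X, list the open sets U ∈ τ with x ∈ U, then check whether U ∩ (A ∖ {x}) ≠ ∅ for every such U.
  x = g: open {g} ∋ x has {g} ∩ (A ∖ {g}) = ∅, so x is NOT a limit point.
  x = h: open {g, h, j} ∋ x has {g, h, j} ∩ (A ∖ {h}) = ∅, so x is NOT a limit point.
  x = i: open {g, i} ∋ x has {g, i} ∩ (A ∖ {i}) = ∅, so x is NOT a limit point.
  x = j: open {j} ∋ x has {j} ∩ (A ∖ {j}) = ∅, so x is NOT a limit point.
Collecting: A' = ∅.


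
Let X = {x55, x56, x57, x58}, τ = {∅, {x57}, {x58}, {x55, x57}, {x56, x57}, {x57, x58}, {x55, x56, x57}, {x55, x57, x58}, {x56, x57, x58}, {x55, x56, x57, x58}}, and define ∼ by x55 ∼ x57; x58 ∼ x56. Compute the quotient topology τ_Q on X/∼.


X/∼ = {[x55=x57], [x56=x58]}; |τ_Q| = 3.

Equivalence classes: [x55=x57], [x56=x58].
Quotient map π: X → X/∼ sends x55 ↦ [x55=x57], x56 ↦ [x56=x58], x57 ↦ [x55=x57], x58 ↦ [x56=x58].
For each subset V ⊆ X/∼, compute π^{-1}(V) ⊆ X and check whether π^{-1}(V) ∈ τ. V is open in τ_Q iff π^{-1}(V) ∈ τ.
  V = {}: π^{-1}(V) = ∅ ∈ τ ✓.
  V = {[x55=x57]}: π^{-1}(V) = {x55, x57} ∈ τ ✓.
  V = {[x56=x58]}: π^{-1}(V) = {x56, x58} ∉ τ ✗.
  V = {[x55=x57], [x56=x58]}: π^{-1}(V) = {x55, x56, x57, x58} ∈ τ ✓.
Open sets in the quotient: τ_Q = {{}, {[x55=x57]}, {[x55=x57], [x56=x58]}} (3 elements).


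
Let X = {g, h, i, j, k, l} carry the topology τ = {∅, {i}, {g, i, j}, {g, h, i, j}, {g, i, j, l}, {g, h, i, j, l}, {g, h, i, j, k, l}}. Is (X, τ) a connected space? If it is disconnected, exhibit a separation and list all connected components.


(X, τ) is connected.

Find clopen sets (U ∈ τ with X ∖ U ∈ τ):
  U = ∅, X ∖ U = {g, h, i, j, k, l} — both open, so U is clopen.
  U = {g, h, i, j, k, l}, X ∖ U = ∅ — both open, so U is clopen.
Only trivial clopens (∅ and X) exist, so (X, τ) is connected.
Compute connected components by grouping points that agree on all clopens:
  component: {g, h, i, j, k, l}


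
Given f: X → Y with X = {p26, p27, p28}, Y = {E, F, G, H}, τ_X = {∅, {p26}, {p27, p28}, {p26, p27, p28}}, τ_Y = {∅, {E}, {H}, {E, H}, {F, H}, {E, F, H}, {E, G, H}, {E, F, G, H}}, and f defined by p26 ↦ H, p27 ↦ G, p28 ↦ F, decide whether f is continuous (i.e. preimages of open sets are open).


f is NOT continuous.

Compute f^{-1}(U) for each U ∈ τ_Y:
  U = ∅: f^{-1}(U) = ∅ ∈ τ_X ✓.
  U = {E}: f^{-1}(U) = ∅ ∈ τ_X ✓.
  U = {H}: f^{-1}(U) = {p26} ∈ τ_X ✓.
  U = {E, H}: f^{-1}(U) = {p26} ∈ τ_X ✓.
  U = {F, H}: f^{-1}(U) = {p26, p28} ∉ τ_X ✗.
  U = {E, F, H}: f^{-1}(U) = {p26, p28} ∉ τ_X ✗.
  U = {E, G, H}: f^{-1}(U) = {p26, p27} ∉ τ_X ✗.
  U = {E, F, G, H}: f^{-1}(U) = {p26, p27, p28} ∈ τ_X ✓.
Found U = {F, H} with f^{-1}(U) = {p26, p28} not in τ_X. Therefore f is NOT continuous.


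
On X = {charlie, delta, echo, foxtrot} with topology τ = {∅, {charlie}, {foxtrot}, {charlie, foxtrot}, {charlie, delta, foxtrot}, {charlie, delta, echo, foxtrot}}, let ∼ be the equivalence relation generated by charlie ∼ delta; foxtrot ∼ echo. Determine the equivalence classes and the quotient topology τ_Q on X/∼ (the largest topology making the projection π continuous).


X/∼ = {[charlie=delta], [echo=foxtrot]}; |τ_Q| = 2.

Equivalence classes: [charlie=delta], [echo=foxtrot].
Quotient map π: X → X/∼ sends charlie ↦ [charlie=delta], delta ↦ [charlie=delta], echo ↦ [echo=foxtrot], foxtrot ↦ [echo=foxtrot].
For each subset V ⊆ X/∼, compute π^{-1}(V) ⊆ X and check whether π^{-1}(V) ∈ τ. V is open in τ_Q iff π^{-1}(V) ∈ τ.
  V = {}: π^{-1}(V) = ∅ ∈ τ ✓.
  V = {[charlie=delta]}: π^{-1}(V) = {charlie, delta} ∉ τ ✗.
  V = {[echo=foxtrot]}: π^{-1}(V) = {echo, foxtrot} ∉ τ ✗.
  V = {[charlie=delta], [echo=foxtrot]}: π^{-1}(V) = {charlie, delta, echo, foxtrot} ∈ τ ✓.
Open sets in the quotient: τ_Q = {{}, {[charlie=delta], [echo=foxtrot]}} (2 elements).


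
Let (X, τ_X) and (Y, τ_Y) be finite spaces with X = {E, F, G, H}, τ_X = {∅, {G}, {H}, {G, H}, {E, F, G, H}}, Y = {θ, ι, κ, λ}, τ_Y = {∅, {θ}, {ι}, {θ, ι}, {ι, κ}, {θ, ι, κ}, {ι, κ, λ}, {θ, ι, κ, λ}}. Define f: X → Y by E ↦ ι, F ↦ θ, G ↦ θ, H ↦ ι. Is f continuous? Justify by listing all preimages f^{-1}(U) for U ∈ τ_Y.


f is NOT continuous.

Compute f^{-1}(U) for each U ∈ τ_Y:
  U = ∅: f^{-1}(U) = ∅ ∈ τ_X ✓.
  U = {θ}: f^{-1}(U) = {F, G} ∉ τ_X ✗.
  U = {ι}: f^{-1}(U) = {E, H} ∉ τ_X ✗.
  U = {θ, ι}: f^{-1}(U) = {E, F, G, H} ∈ τ_X ✓.
  U = {ι, κ}: f^{-1}(U) = {E, H} ∉ τ_X ✗.
  U = {θ, ι, κ}: f^{-1}(U) = {E, F, G, H} ∈ τ_X ✓.
  U = {ι, κ, λ}: f^{-1}(U) = {E, H} ∉ τ_X ✗.
  U = {θ, ι, κ, λ}: f^{-1}(U) = {E, F, G, H} ∈ τ_X ✓.
Found U = {θ} with f^{-1}(U) = {F, G} not in τ_X. Therefore f is NOT continuous.


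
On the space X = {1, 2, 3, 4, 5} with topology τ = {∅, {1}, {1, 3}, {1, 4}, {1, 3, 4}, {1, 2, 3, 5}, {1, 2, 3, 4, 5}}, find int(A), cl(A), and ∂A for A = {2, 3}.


int(A) = ∅, cl(A) = {2, 3, 5}, ∂A = {2, 3, 5}.

Closed sets in (X, τ) are complements of opens:
  closed(X, τ) = {∅, {4}, {2, 5}, {2, 3, 5}, {2, 4, 5}, {2, 3, 4, 5}, {1, 2, 3, 4, 5}}.
int(A) = ⋃ {U ∈ τ : U ⊆ A}. Opens contained in A: ∅.
Taking the union of these: int(A) = ∅.
cl(A) = ⋂ {C closed : A ⊆ C}. Closed sets containing A: {2, 3, 5}, {2, 3, 4, 5}, {1, 2, 3, 4, 5}.
Intersecting these: cl(A) = {2, 3, 5}.
∂A = cl(A) ∖ int(A) = {2, 3, 5} ∖ ∅ = {2, 3, 5}.


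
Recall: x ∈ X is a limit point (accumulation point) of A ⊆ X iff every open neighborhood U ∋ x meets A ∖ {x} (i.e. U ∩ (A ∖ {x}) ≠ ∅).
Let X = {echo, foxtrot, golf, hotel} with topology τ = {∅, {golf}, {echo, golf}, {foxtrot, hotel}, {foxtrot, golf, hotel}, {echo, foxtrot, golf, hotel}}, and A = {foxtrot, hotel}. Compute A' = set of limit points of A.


A' = {foxtrot, hotel}

For each x ∈ X, list the open sets U ∈ τ with x ∈ U, then check whether U ∩ (A ∖ {x}) ≠ ∅ for every such U.
  x = echo: open {echo, golf} ∋ x has {echo, golf} ∩ (A ∖ {echo}) = ∅, so x is NOT a limit point.
  x = foxtrot: opens ∋ x are {foxtrot, hotel}, {foxtrot, golf, hotel}, {echo, foxtrot, golf, hotel}; each meets A ∖ {foxtrot}, so x IS a limit point.
  x = golf: open {golf} ∋ x has {golf} ∩ (A ∖ {golf}) = ∅, so x is NOT a limit point.
  x = hotel: opens ∋ x are {foxtrot, hotel}, {foxtrot, golf, hotel}, {echo, foxtrot, golf, hotel}; each meets A ∖ {hotel}, so x IS a limit point.
Collecting: A' = {foxtrot, hotel}.


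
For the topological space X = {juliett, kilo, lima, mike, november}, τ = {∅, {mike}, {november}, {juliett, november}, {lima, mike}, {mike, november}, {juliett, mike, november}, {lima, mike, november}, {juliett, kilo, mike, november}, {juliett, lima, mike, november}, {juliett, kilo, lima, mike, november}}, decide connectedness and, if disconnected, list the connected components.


(X, τ) is connected.

Find clopen sets (U ∈ τ with X ∖ U ∈ τ):
  U = ∅, X ∖ U = {juliett, kilo, lima, mike, november} — both open, so U is clopen.
  U = {juliett, kilo, lima, mike, november}, X ∖ U = ∅ — both open, so U is clopen.
Only trivial clopens (∅ and X) exist, so (X, τ) is connected.
Compute connected components by grouping points that agree on all clopens:
  component: {juliett, kilo, lima, mike, november}


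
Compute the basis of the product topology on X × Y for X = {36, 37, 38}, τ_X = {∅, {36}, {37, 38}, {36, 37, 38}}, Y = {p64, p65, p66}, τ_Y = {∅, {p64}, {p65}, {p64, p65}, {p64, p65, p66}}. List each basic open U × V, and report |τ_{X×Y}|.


Basis B = {∅ × ∅, {36} × {p64}, {36} × {p65}, {36} × {p64, p65}, {37, 38} × {p64}, {37, 38} × {p65}, {36} × {p64, p65, p66}, {36, 37, 38} × {p64}, {36, 37, 38} × {p65}, {37, 38} × {p64, p65}, {36, 37, 38} × {p64, p65}, {37, 38} × {p64, p65, p66}, {36, 37, 38} × {p64, p65, p66}}; |τ_{X×Y}| = 25.

Enumerate products U × V with U ∈ τ_X, V ∈ τ_Y (deduplicated):
  ∅ × ∅ = {} (∅)
  {36} × {p64} = {(36,p64)}
  {36} × {p65} = {(36,p65)}
  {36} × {p64, p65} = {(36,p64), (36,p65)}
  {37, 38} × {p64} = {(37,p64), (38,p64)}
  {37, 38} × {p65} = {(37,p65), (38,p65)}
  {36} × {p64, p65, p66} = {(36,p64), (36,p65), (36,p66)}
  {36, 37, 38} × {p64} = {(36,p64), (37,p64), (38,p64)}
  {36, 37, 38} × {p65} = {(36,p65), (37,p65), (38,p65)}
  {37, 38} × {p64, p65} = {(37,p64), (37,p65), (38,p64), (38,p65)}
  {36, 37, 38} × {p64, p65} = {(36,p64), (36,p65), (37,p64), (37,p65), (38,p64), (38,p65)}
  {37, 38} × {p64, p65, p66} = {(37,p64), (37,p65), (37,p66), (38,p64), (38,p65), (38,p66)}
  {36, 37, 38} × {p64, p65, p66} = {(36,p64), (36,p65), (36,p66), (37,p64), (37,p65), (37,p66), (38,p64), (38,p65), (38,p66)}
These 13 distinct sets form the basis B.
Close under arbitrary unions to get τ_{X×Y}; counting gives |τ_{X×Y}| = 25.


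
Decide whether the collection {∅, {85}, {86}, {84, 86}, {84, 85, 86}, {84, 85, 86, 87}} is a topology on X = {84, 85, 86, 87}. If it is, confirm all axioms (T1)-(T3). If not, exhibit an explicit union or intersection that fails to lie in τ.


τ is NOT a topology on X.

Axiom (T1): ∅ ∈ τ? Yes; X ∈ τ? Yes.
Axiom (T2/T3): check pairwise unions and intersections of members of τ.
Counterexample for (T2): {85} ∪ {86} = {85, 86} ∉ τ. Therefore τ is NOT a topology.


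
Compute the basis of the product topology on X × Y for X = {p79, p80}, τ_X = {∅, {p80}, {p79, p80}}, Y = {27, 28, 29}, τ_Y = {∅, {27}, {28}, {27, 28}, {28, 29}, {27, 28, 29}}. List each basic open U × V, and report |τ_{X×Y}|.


Basis B = {∅ × ∅, {p80} × {27}, {p80} × {28}, {p79, p80} × {27}, {p79, p80} × {28}, {p80} × {27, 28}, {p80} × {28, 29}, {p80} × {27, 28, 29}, {p79, p80} × {27, 28}, {p79, p80} × {28, 29}, {p79, p80} × {27, 28, 29}}; |τ_{X×Y}| = 18.

Enumerate products U × V with U ∈ τ_X, V ∈ τ_Y (deduplicated):
  ∅ × ∅ = {} (∅)
  {p80} × {27} = {(p80,27)}
  {p80} × {28} = {(p80,28)}
  {p79, p80} × {27} = {(p79,27), (p80,27)}
  {p79, p80} × {28} = {(p79,28), (p80,28)}
  {p80} × {27, 28} = {(p80,27), (p80,28)}
  {p80} × {28, 29} = {(p80,28), (p80,29)}
  {p80} × {27, 28, 29} = {(p80,27), (p80,28), (p80,29)}
  {p79, p80} × {27, 28} = {(p79,27), (p79,28), (p80,27), (p80,28)}
  {p79, p80} × {28, 29} = {(p79,28), (p79,29), (p80,28), (p80,29)}
  {p79, p80} × {27, 28, 29} = {(p79,27), (p79,28), (p79,29), (p80,27), (p80,28), (p80,29)}
These 11 distinct sets form the basis B.
Close under arbitrary unions to get τ_{X×Y}; counting gives |τ_{X×Y}| = 18.


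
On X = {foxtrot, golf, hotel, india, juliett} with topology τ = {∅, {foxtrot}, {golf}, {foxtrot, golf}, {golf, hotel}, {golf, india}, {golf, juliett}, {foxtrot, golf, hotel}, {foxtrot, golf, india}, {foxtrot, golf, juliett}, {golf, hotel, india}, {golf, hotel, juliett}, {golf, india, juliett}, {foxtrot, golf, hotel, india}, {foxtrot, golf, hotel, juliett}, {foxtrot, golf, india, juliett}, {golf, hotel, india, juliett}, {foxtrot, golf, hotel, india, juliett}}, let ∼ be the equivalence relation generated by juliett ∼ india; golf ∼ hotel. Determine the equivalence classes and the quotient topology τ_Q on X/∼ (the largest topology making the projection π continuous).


X/∼ = {[foxtrot], [golf=hotel], [india=juliett]}; |τ_Q| = 6.

Equivalence classes: [foxtrot], [golf=hotel], [india=juliett].
Quotient map π: X → X/∼ sends foxtrot ↦ [foxtrot], golf ↦ [golf=hotel], hotel ↦ [golf=hotel], india ↦ [india=juliett], juliett ↦ [india=juliett].
For each subset V ⊆ X/∼, compute π^{-1}(V) ⊆ X and check whether π^{-1}(V) ∈ τ. V is open in τ_Q iff π^{-1}(V) ∈ τ.
  V = {}: π^{-1}(V) = ∅ ∈ τ ✓.
  V = {[foxtrot]}: π^{-1}(V) = {foxtrot} ∈ τ ✓.
  V = {[golf=hotel]}: π^{-1}(V) = {golf, hotel} ∈ τ ✓.
  V = {[foxtrot], [golf=hotel]}: π^{-1}(V) = {foxtrot, golf, hotel} ∈ τ ✓.
  V = {[india=juliett]}: π^{-1}(V) = {india, juliett} ∉ τ ✗.
  V = {[foxtrot], [india=juliett]}: π^{-1}(V) = {foxtrot, india, juliett} ∉ τ ✗.
  V = {[golf=hotel], [india=juliett]}: π^{-1}(V) = {golf, hotel, india, juliett} ∈ τ ✓.
  V = {[foxtrot], [golf=hotel], [india=juliett]}: π^{-1}(V) = {foxtrot, golf, hotel, india, juliett} ∈ τ ✓.
Open sets in the quotient: τ_Q = {{}, {[foxtrot]}, {[golf=hotel]}, {[foxtrot], [golf=hotel]}, {[golf=hotel], [india=juliett]}, {[foxtrot], [golf=hotel], [india=juliett]}} (6 elements).


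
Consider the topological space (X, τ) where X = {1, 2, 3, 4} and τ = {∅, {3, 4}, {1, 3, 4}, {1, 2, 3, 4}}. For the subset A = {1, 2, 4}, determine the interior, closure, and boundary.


int(A) = ∅, cl(A) = {1, 2, 3, 4}, ∂A = {1, 2, 3, 4}.

Closed sets in (X, τ) are complements of opens:
  closed(X, τ) = {∅, {2}, {1, 2}, {1, 2, 3, 4}}.
int(A) = ⋃ {U ∈ τ : U ⊆ A}. Opens contained in A: ∅.
Taking the union of these: int(A) = ∅.
cl(A) = ⋂ {C closed : A ⊆ C}. Closed sets containing A: {1, 2, 3, 4}.
Intersecting these: cl(A) = {1, 2, 3, 4}.
∂A = cl(A) ∖ int(A) = {1, 2, 3, 4} ∖ ∅ = {1, 2, 3, 4}.


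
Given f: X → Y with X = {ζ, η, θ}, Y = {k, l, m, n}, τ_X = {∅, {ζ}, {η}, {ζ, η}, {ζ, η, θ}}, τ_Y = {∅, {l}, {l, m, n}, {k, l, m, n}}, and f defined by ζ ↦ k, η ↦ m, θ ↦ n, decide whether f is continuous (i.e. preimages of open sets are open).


f is NOT continuous.

Compute f^{-1}(U) for each U ∈ τ_Y:
  U = ∅: f^{-1}(U) = ∅ ∈ τ_X ✓.
  U = {l}: f^{-1}(U) = ∅ ∈ τ_X ✓.
  U = {l, m, n}: f^{-1}(U) = {η, θ} ∉ τ_X ✗.
  U = {k, l, m, n}: f^{-1}(U) = {ζ, η, θ} ∈ τ_X ✓.
Found U = {l, m, n} with f^{-1}(U) = {η, θ} not in τ_X. Therefore f is NOT continuous.


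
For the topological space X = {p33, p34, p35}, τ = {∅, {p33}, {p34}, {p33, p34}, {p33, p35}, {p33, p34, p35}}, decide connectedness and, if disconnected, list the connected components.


(X, τ) is disconnected; components = [{p34}, {p33, p35}].

Find clopen sets (U ∈ τ with X ∖ U ∈ τ):
  U = ∅, X ∖ U = {p33, p34, p35} — both open, so U is clopen.
  U = {p34}, X ∖ U = {p33, p35} — both open, so U is clopen.
  U = {p33, p35}, X ∖ U = {p34} — both open, so U is clopen.
  U = {p33, p34, p35}, X ∖ U = ∅ — both open, so U is clopen.
Nontrivial clopen(s) exist: e.g. {p34}. So (X, τ) is disconnected.
Compute connected components by grouping points that agree on all clopens:
  component: {p34}
  component: {p33, p35}


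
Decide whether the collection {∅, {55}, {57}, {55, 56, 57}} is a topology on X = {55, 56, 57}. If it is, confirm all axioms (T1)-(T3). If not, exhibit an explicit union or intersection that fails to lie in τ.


τ is NOT a topology on X.

Axiom (T1): ∅ ∈ τ? Yes; X ∈ τ? Yes.
Axiom (T2/T3): check pairwise unions and intersections of members of τ.
Counterexample for (T2): {55} ∪ {57} = {55, 57} ∉ τ. Therefore τ is NOT a topology.


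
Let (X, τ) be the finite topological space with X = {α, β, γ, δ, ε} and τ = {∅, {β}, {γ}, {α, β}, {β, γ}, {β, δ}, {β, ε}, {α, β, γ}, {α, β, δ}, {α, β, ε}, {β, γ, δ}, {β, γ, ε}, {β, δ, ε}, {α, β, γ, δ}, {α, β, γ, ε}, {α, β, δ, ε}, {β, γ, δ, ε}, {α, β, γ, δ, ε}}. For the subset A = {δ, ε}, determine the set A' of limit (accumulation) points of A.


A' = ∅

For each x ∈ X, list the open sets U ∈ τ with x ∈ U, then check whether U ∩ (A ∖ {x}) ≠ ∅ for every such U.
  x = α: open {α, β} ∋ x has {α, β} ∩ (A ∖ {α}) = ∅, so x is NOT a limit point.
  x = β: open {β} ∋ x has {β} ∩ (A ∖ {β}) = ∅, so x is NOT a limit point.
  x = γ: open {γ} ∋ x has {γ} ∩ (A ∖ {γ}) = ∅, so x is NOT a limit point.
  x = δ: open {β, δ} ∋ x has {β, δ} ∩ (A ∖ {δ}) = ∅, so x is NOT a limit point.
  x = ε: open {β, ε} ∋ x has {β, ε} ∩ (A ∖ {ε}) = ∅, so x is NOT a limit point.
Collecting: A' = ∅.


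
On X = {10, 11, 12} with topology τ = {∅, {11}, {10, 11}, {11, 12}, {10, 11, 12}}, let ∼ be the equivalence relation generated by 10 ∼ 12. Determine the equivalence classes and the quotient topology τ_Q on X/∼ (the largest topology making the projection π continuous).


X/∼ = {[10=12], [11]}; |τ_Q| = 3.

Equivalence classes: [10=12], [11].
Quotient map π: X → X/∼ sends 10 ↦ [10=12], 11 ↦ [11], 12 ↦ [10=12].
For each subset V ⊆ X/∼, compute π^{-1}(V) ⊆ X and check whether π^{-1}(V) ∈ τ. V is open in τ_Q iff π^{-1}(V) ∈ τ.
  V = {}: π^{-1}(V) = ∅ ∈ τ ✓.
  V = {[10=12]}: π^{-1}(V) = {10, 12} ∉ τ ✗.
  V = {[11]}: π^{-1}(V) = {11} ∈ τ ✓.
  V = {[10=12], [11]}: π^{-1}(V) = {10, 11, 12} ∈ τ ✓.
Open sets in the quotient: τ_Q = {{}, {[11]}, {[10=12], [11]}} (3 elements).


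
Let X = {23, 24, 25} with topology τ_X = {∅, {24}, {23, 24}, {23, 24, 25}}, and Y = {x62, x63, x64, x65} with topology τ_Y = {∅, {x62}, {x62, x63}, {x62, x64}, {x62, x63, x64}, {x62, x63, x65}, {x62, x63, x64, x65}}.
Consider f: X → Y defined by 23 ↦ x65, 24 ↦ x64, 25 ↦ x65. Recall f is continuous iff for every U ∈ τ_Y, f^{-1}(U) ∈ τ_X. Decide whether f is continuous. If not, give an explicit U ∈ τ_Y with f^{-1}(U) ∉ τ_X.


f is NOT continuous.

Compute f^{-1}(U) for each U ∈ τ_Y:
  U = ∅: f^{-1}(U) = ∅ ∈ τ_X ✓.
  U = {x62}: f^{-1}(U) = ∅ ∈ τ_X ✓.
  U = {x62, x63}: f^{-1}(U) = ∅ ∈ τ_X ✓.
  U = {x62, x64}: f^{-1}(U) = {24} ∈ τ_X ✓.
  U = {x62, x63, x64}: f^{-1}(U) = {24} ∈ τ_X ✓.
  U = {x62, x63, x65}: f^{-1}(U) = {23, 25} ∉ τ_X ✗.
  U = {x62, x63, x64, x65}: f^{-1}(U) = {23, 24, 25} ∈ τ_X ✓.
Found U = {x62, x63, x65} with f^{-1}(U) = {23, 25} not in τ_X. Therefore f is NOT continuous.


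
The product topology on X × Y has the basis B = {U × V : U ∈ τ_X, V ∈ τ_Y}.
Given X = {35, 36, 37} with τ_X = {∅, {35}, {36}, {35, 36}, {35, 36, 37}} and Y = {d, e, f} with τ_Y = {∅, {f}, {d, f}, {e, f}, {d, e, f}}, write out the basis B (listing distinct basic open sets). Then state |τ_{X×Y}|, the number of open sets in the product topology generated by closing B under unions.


Basis B = {∅ × ∅, {35} × {f}, {36} × {f}, {35} × {d, f}, {35} × {e, f}, {35, 36} × {f}, {36} × {d, f}, {36} × {e, f}, {35} × {d, e, f}, {35, 36, 37} × {f}, {36} × {d, e, f}, {35, 36} × {d, f}, {35, 36} × {e, f}, {35, 36} × {d, e, f}, {35, 36, 37} × {d, f}, {35, 36, 37} × {e, f}, {35, 36, 37} × {d, e, f}}; |τ_{X×Y}| = 50.

Enumerate products U × V with U ∈ τ_X, V ∈ τ_Y (deduplicated):
  ∅ × ∅ = {} (∅)
  {35} × {f} = {(35,f)}
  {36} × {f} = {(36,f)}
  {35} × {d, f} = {(35,d), (35,f)}
  {35} × {e, f} = {(35,e), (35,f)}
  {35, 36} × {f} = {(35,f), (36,f)}
  {36} × {d, f} = {(36,d), (36,f)}
  {36} × {e, f} = {(36,e), (36,f)}
  {35} × {d, e, f} = {(35,d), (35,e), (35,f)}
  {35, 36, 37} × {f} = {(35,f), (36,f), (37,f)}
  {36} × {d, e, f} = {(36,d), (36,e), (36,f)}
  {35, 36} × {d, f} = {(35,d), (35,f), (36,d), (36,f)}
  {35, 36} × {e, f} = {(35,e), (35,f), (36,e), (36,f)}
  {35, 36} × {d, e, f} = {(35,d), (35,e), (35,f), (36,d), (36,e), (36,f)}
  {35, 36, 37} × {d, f} = {(35,d), (35,f), (36,d), (36,f), (37,d), (37,f)}
  {35, 36, 37} × {e, f} = {(35,e), (35,f), (36,e), (36,f), (37,e), (37,f)}
  {35, 36, 37} × {d, e, f} = {(35,d), (35,e), (35,f), (36,d), (36,e), (36,f), (37,d), (37,e), (37,f)}
These 17 distinct sets form the basis B.
Close under arbitrary unions to get τ_{X×Y}; counting gives |τ_{X×Y}| = 50.


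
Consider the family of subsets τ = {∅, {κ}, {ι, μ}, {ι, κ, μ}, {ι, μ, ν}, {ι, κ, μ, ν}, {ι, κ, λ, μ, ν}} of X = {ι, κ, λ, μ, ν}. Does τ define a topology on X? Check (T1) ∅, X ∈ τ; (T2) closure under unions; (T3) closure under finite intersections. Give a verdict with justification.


τ IS a topology on X.

Axiom (T1): ∅ ∈ τ? Yes; X ∈ τ? Yes.
Axiom (T2/T3): check pairwise unions and intersections of members of τ.
All pairwise intersections and unions checked — each lies in τ. Therefore τ satisfies (T1), (T2), (T3): it IS a topology on X.


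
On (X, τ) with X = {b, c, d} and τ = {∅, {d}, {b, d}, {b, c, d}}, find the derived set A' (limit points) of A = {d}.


A' = {b, c}

For each x ∈ X, list the open sets U ∈ τ with x ∈ U, then check whether U ∩ (A ∖ {x}) ≠ ∅ for every such U.
  x = b: opens ∋ x are {b, d}, {b, c, d}; each meets A ∖ {b}, so x IS a limit point.
  x = c: opens ∋ x are {b, c, d}; each meets A ∖ {c}, so x IS a limit point.
  x = d: open {d} ∋ x has {d} ∩ (A ∖ {d}) = ∅, so x is NOT a limit point.
Collecting: A' = {b, c}.


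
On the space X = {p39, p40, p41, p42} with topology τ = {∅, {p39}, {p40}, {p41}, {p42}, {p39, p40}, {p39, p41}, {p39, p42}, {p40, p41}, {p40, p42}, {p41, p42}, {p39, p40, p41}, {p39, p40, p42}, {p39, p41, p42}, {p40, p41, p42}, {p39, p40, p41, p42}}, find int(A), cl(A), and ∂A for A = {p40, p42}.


int(A) = {p40, p42}, cl(A) = {p40, p42}, ∂A = ∅.

Closed sets in (X, τ) are complements of opens:
  closed(X, τ) = {∅, {p39}, {p40}, {p41}, {p42}, {p39, p40}, {p39, p41}, {p39, p42}, {p40, p41}, {p40, p42}, {p41, p42}, {p39, p40, p41}, {p39, p40, p42}, {p39, p41, p42}, {p40, p41, p42}, {p39, p40, p41, p42}}.
int(A) = ⋃ {U ∈ τ : U ⊆ A}. Opens contained in A: ∅, {p40}, {p42}, {p40, p42}.
Taking the union of these: int(A) = {p40, p42}.
cl(A) = ⋂ {C closed : A ⊆ C}. Closed sets containing A: {p40, p42}, {p39, p40, p42}, {p40, p41, p42}, {p39, p40, p41, p42}.
Intersecting these: cl(A) = {p40, p42}.
∂A = cl(A) ∖ int(A) = {p40, p42} ∖ {p40, p42} = ∅.


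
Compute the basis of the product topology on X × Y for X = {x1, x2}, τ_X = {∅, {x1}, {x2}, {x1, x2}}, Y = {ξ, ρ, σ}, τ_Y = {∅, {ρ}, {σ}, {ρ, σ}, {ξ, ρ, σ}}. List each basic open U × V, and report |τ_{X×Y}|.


Basis B = {∅ × ∅, {x1} × {ρ}, {x1} × {σ}, {x2} × {ρ}, {x2} × {σ}, {x1} × {ρ, σ}, {x1, x2} × {ρ}, {x1, x2} × {σ}, {x2} × {ρ, σ}, {x1} × {ξ, ρ, σ}, {x2} × {ξ, ρ, σ}, {x1, x2} × {ρ, σ}, {x1, x2} × {ξ, ρ, σ}}; |τ_{X×Y}| = 25.

Enumerate products U × V with U ∈ τ_X, V ∈ τ_Y (deduplicated):
  ∅ × ∅ = {} (∅)
  {x1} × {ρ} = {(x1,ρ)}
  {x1} × {σ} = {(x1,σ)}
  {x2} × {ρ} = {(x2,ρ)}
  {x2} × {σ} = {(x2,σ)}
  {x1} × {ρ, σ} = {(x1,ρ), (x1,σ)}
  {x1, x2} × {ρ} = {(x1,ρ), (x2,ρ)}
  {x1, x2} × {σ} = {(x1,σ), (x2,σ)}
  {x2} × {ρ, σ} = {(x2,ρ), (x2,σ)}
  {x1} × {ξ, ρ, σ} = {(x1,ξ), (x1,ρ), (x1,σ)}
  {x2} × {ξ, ρ, σ} = {(x2,ξ), (x2,ρ), (x2,σ)}
  {x1, x2} × {ρ, σ} = {(x1,ρ), (x1,σ), (x2,ρ), (x2,σ)}
  {x1, x2} × {ξ, ρ, σ} = {(x1,ξ), (x1,ρ), (x1,σ), (x2,ξ), (x2,ρ), (x2,σ)}
These 13 distinct sets form the basis B.
Close under arbitrary unions to get τ_{X×Y}; counting gives |τ_{X×Y}| = 25.


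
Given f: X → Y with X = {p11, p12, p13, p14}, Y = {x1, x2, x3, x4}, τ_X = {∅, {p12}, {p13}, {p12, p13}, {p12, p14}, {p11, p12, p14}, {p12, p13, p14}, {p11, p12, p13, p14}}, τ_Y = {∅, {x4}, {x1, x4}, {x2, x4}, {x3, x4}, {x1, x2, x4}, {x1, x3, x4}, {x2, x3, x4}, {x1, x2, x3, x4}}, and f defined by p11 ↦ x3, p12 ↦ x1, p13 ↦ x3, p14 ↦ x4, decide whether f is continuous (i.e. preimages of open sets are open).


f is NOT continuous.

Compute f^{-1}(U) for each U ∈ τ_Y:
  U = ∅: f^{-1}(U) = ∅ ∈ τ_X ✓.
  U = {x4}: f^{-1}(U) = {p14} ∉ τ_X ✗.
  U = {x1, x4}: f^{-1}(U) = {p12, p14} ∈ τ_X ✓.
  U = {x2, x4}: f^{-1}(U) = {p14} ∉ τ_X ✗.
  U = {x3, x4}: f^{-1}(U) = {p11, p13, p14} ∉ τ_X ✗.
  U = {x1, x2, x4}: f^{-1}(U) = {p12, p14} ∈ τ_X ✓.
  U = {x1, x3, x4}: f^{-1}(U) = {p11, p12, p13, p14} ∈ τ_X ✓.
  U = {x2, x3, x4}: f^{-1}(U) = {p11, p13, p14} ∉ τ_X ✗.
  U = {x1, x2, x3, x4}: f^{-1}(U) = {p11, p12, p13, p14} ∈ τ_X ✓.
Found U = {x4} with f^{-1}(U) = {p14} not in τ_X. Therefore f is NOT continuous.


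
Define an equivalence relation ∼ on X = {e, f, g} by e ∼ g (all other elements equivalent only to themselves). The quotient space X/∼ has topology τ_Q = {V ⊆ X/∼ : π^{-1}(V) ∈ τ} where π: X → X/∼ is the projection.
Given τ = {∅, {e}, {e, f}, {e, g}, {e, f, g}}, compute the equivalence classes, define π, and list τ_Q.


X/∼ = {[e=g], [f]}; |τ_Q| = 3.

Equivalence classes: [e=g], [f].
Quotient map π: X → X/∼ sends e ↦ [e=g], f ↦ [f], g ↦ [e=g].
For each subset V ⊆ X/∼, compute π^{-1}(V) ⊆ X and check whether π^{-1}(V) ∈ τ. V is open in τ_Q iff π^{-1}(V) ∈ τ.
  V = {}: π^{-1}(V) = ∅ ∈ τ ✓.
  V = {[e=g]}: π^{-1}(V) = {e, g} ∈ τ ✓.
  V = {[f]}: π^{-1}(V) = {f} ∉ τ ✗.
  V = {[e=g], [f]}: π^{-1}(V) = {e, f, g} ∈ τ ✓.
Open sets in the quotient: τ_Q = {{}, {[e=g]}, {[e=g], [f]}} (3 elements).


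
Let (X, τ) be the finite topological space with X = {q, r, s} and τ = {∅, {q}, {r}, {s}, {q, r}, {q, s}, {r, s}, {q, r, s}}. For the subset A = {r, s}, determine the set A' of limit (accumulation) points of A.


A' = ∅

For each x ∈ X, list the open sets U ∈ τ with x ∈ U, then check whether U ∩ (A ∖ {x}) ≠ ∅ for every such U.
  x = q: open {q} ∋ x has {q} ∩ (A ∖ {q}) = ∅, so x is NOT a limit point.
  x = r: open {r} ∋ x has {r} ∩ (A ∖ {r}) = ∅, so x is NOT a limit point.
  x = s: open {s} ∋ x has {s} ∩ (A ∖ {s}) = ∅, so x is NOT a limit point.
Collecting: A' = ∅.


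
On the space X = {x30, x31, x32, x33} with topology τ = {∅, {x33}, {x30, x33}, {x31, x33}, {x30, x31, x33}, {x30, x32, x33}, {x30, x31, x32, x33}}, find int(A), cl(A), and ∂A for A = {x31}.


int(A) = ∅, cl(A) = {x31}, ∂A = {x31}.

Closed sets in (X, τ) are complements of opens:
  closed(X, τ) = {∅, {x31}, {x32}, {x30, x32}, {x31, x32}, {x30, x31, x32}, {x30, x31, x32, x33}}.
int(A) = ⋃ {U ∈ τ : U ⊆ A}. Opens contained in A: ∅.
Taking the union of these: int(A) = ∅.
cl(A) = ⋂ {C closed : A ⊆ C}. Closed sets containing A: {x31}, {x31, x32}, {x30, x31, x32}, {x30, x31, x32, x33}.
Intersecting these: cl(A) = {x31}.
∂A = cl(A) ∖ int(A) = {x31} ∖ ∅ = {x31}.


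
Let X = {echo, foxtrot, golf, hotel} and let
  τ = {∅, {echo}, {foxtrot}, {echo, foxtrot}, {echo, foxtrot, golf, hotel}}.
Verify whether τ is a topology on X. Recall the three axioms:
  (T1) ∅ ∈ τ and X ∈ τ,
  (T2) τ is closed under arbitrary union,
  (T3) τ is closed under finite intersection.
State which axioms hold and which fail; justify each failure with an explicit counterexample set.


τ IS a topology on X.

Axiom (T1): ∅ ∈ τ? Yes; X ∈ τ? Yes.
Axiom (T2/T3): check pairwise unions and intersections of members of τ.
All pairwise intersections and unions checked — each lies in τ. Therefore τ satisfies (T1), (T2), (T3): it IS a topology on X.


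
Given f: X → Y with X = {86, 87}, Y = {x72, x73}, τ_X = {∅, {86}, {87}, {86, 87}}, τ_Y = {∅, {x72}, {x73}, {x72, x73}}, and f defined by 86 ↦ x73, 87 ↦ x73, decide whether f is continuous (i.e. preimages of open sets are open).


f IS continuous.

Compute f^{-1}(U) for each U ∈ τ_Y:
  U = ∅: f^{-1}(U) = ∅ ∈ τ_X ✓.
  U = {x72}: f^{-1}(U) = ∅ ∈ τ_X ✓.
  U = {x73}: f^{-1}(U) = {86, 87} ∈ τ_X ✓.
  U = {x72, x73}: f^{-1}(U) = {86, 87} ∈ τ_X ✓.
Every preimage lies in τ_X, so f IS continuous.


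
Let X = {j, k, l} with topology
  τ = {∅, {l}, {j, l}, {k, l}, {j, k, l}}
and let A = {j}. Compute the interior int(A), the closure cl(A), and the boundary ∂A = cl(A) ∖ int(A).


int(A) = ∅, cl(A) = {j}, ∂A = {j}.

Closed sets in (X, τ) are complements of opens:
  closed(X, τ) = {∅, {j}, {k}, {j, k}, {j, k, l}}.
int(A) = ⋃ {U ∈ τ : U ⊆ A}. Opens contained in A: ∅.
Taking the union of these: int(A) = ∅.
cl(A) = ⋂ {C closed : A ⊆ C}. Closed sets containing A: {j}, {j, k}, {j, k, l}.
Intersecting these: cl(A) = {j}.
∂A = cl(A) ∖ int(A) = {j} ∖ ∅ = {j}.


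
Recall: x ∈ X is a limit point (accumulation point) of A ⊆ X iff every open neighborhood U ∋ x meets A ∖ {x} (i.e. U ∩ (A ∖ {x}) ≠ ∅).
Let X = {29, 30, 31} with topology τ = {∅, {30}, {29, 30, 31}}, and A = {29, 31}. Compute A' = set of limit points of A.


A' = {29, 31}

For each x ∈ X, list the open sets U ∈ τ with x ∈ U, then check whether U ∩ (A ∖ {x}) ≠ ∅ for every such U.
  x = 29: opens ∋ x are {29, 30, 31}; each meets A ∖ {29}, so x IS a limit point.
  x = 30: open {30} ∋ x has {30} ∩ (A ∖ {30}) = ∅, so x is NOT a limit point.
  x = 31: opens ∋ x are {29, 30, 31}; each meets A ∖ {31}, so x IS a limit point.
Collecting: A' = {29, 31}.


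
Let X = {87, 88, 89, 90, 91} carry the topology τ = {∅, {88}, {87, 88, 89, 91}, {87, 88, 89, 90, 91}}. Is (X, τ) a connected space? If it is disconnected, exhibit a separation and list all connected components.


(X, τ) is connected.

Find clopen sets (U ∈ τ with X ∖ U ∈ τ):
  U = ∅, X ∖ U = {87, 88, 89, 90, 91} — both open, so U is clopen.
  U = {87, 88, 89, 90, 91}, X ∖ U = ∅ — both open, so U is clopen.
Only trivial clopens (∅ and X) exist, so (X, τ) is connected.
Compute connected components by grouping points that agree on all clopens:
  component: {87, 88, 89, 90, 91}


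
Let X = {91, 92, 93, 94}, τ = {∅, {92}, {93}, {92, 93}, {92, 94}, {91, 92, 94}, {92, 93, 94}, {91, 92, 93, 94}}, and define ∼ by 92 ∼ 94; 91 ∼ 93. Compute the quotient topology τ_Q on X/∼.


X/∼ = {[91=93], [92=94]}; |τ_Q| = 3.

Equivalence classes: [91=93], [92=94].
Quotient map π: X → X/∼ sends 91 ↦ [91=93], 92 ↦ [92=94], 93 ↦ [91=93], 94 ↦ [92=94].
For each subset V ⊆ X/∼, compute π^{-1}(V) ⊆ X and check whether π^{-1}(V) ∈ τ. V is open in τ_Q iff π^{-1}(V) ∈ τ.
  V = {}: π^{-1}(V) = ∅ ∈ τ ✓.
  V = {[91=93]}: π^{-1}(V) = {91, 93} ∉ τ ✗.
  V = {[92=94]}: π^{-1}(V) = {92, 94} ∈ τ ✓.
  V = {[91=93], [92=94]}: π^{-1}(V) = {91, 92, 93, 94} ∈ τ ✓.
Open sets in the quotient: τ_Q = {{}, {[92=94]}, {[91=93], [92=94]}} (3 elements).


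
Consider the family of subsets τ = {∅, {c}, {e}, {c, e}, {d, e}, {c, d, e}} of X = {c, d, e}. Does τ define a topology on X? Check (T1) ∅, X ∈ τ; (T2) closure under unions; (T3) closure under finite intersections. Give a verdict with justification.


τ IS a topology on X.

Axiom (T1): ∅ ∈ τ? Yes; X ∈ τ? Yes.
Axiom (T2/T3): check pairwise unions and intersections of members of τ.
All pairwise intersections and unions checked — each lies in τ. Therefore τ satisfies (T1), (T2), (T3): it IS a topology on X.


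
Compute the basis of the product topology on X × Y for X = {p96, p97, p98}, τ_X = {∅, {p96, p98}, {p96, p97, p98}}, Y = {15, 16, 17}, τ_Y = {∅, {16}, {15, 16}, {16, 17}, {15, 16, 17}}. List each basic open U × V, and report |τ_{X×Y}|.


Basis B = {∅ × ∅, {p96, p98} × {16}, {p96, p97, p98} × {16}, {p96, p98} × {15, 16}, {p96, p98} × {16, 17}, {p96, p98} × {15, 16, 17}, {p96, p97, p98} × {15, 16}, {p96, p97, p98} × {16, 17}, {p96, p97, p98} × {15, 16, 17}}; |τ_{X×Y}| = 14.

Enumerate products U × V with U ∈ τ_X, V ∈ τ_Y (deduplicated):
  ∅ × ∅ = {} (∅)
  {p96, p98} × {16} = {(p96,16), (p98,16)}
  {p96, p97, p98} × {16} = {(p96,16), (p97,16), (p98,16)}
  {p96, p98} × {15, 16} = {(p96,15), (p96,16), (p98,15), (p98,16)}
  {p96, p98} × {16, 17} = {(p96,16), (p96,17), (p98,16), (p98,17)}
  {p96, p98} × {15, 16, 17} = {(p96,15), (p96,16), (p96,17), (p98,15), (p98,16), (p98,17)}
  {p96, p97, p98} × {15, 16} = {(p96,15), (p96,16), (p97,15), (p97,16), (p98,15), (p98,16)}
  {p96, p97, p98} × {16, 17} = {(p96,16), (p96,17), (p97,16), (p97,17), (p98,16), (p98,17)}
  {p96, p97, p98} × {15, 16, 17} = {(p96,15), (p96,16), (p96,17), (p97,15), (p97,16), (p97,17), (p98,15), (p98,16), (p98,17)}
These 9 distinct sets form the basis B.
Close under arbitrary unions to get τ_{X×Y}; counting gives |τ_{X×Y}| = 14.
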